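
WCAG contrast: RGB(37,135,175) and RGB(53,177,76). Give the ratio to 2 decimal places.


Linearize each sRGB channel c=v/255: c/12.92 if c ≤ 0.04045 else ((c+0.055)/1.055)^2.4
L = 0.2126×R_lin + 0.7152×G_lin + 0.0722×B_lin
Color 1 (37,135,175):
  R=37: 37/255≈0.1451 > 0.04045 → ((0.1451+0.055)/1.055)^2.4 ≈ 0.01850
  G=135: 135/255≈0.5294 > 0.04045 → ((0.5294+0.055)/1.055)^2.4 ≈ 0.24228
  B=175: 175/255≈0.6863 > 0.04045 → ((0.6863+0.055)/1.055)^2.4 ≈ 0.42869
  L1 = 0.2126×0.01850 + 0.7152×0.24228 + 0.0722×0.42869 ≈ 0.20816
Color 2 (53,177,76):
  R=53: 53/255≈0.2078 > 0.04045 → ((0.2078+0.055)/1.055)^2.4 ≈ 0.03560
  G=177: 177/255≈0.6941 > 0.04045 → ((0.6941+0.055)/1.055)^2.4 ≈ 0.43966
  B=76: 76/255≈0.2980 > 0.04045 → ((0.2980+0.055)/1.055)^2.4 ≈ 0.07227
  L2 = 0.2126×0.03560 + 0.7152×0.43966 + 0.0722×0.07227 ≈ 0.32723
Lighter = 0.32723, Darker = 0.20816
Ratio = (L_lighter + 0.05) / (L_darker + 0.05)
Ratio = (0.32723 + 0.05) / (0.20816 + 0.05) = 0.37723 / 0.25816 ≈ 1.4612
Ratio ≈ 1.46:1


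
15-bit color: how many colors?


Colors = 2^bits = 2^15
= 32,768 colors


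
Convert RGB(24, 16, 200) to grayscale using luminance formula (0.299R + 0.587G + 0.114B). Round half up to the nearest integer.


Gray = 0.299×R + 0.587×G + 0.114×B
Gray = 0.299×24 + 0.587×16 + 0.114×200
Gray = 7.176 + 9.392 + 22.800
Gray = 39.368 → round half up → 39
Gray = 39


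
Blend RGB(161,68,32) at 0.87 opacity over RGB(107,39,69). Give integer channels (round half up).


C = α×F + (1-α)×B, with 1-α = 0.13
R: 0.87×161 + 0.13×107 = 140.07 + 13.91 = 153.98 → 154
G: 0.87×68 + 0.13×39 = 59.16 + 5.07 = 64.23 → 64
B: 0.87×32 + 0.13×69 = 27.84 + 8.97 = 36.81 → 37
= RGB(154, 64, 37)


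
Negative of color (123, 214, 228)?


Invert: (255-R, 255-G, 255-B)
R: 255-123 = 132
G: 255-214 = 41
B: 255-228 = 27
= RGB(132, 41, 27)


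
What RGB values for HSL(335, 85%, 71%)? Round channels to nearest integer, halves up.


H=335°, S=0.85, L=0.71
C = (1-|2L-1|)×S = (1-|0.42|)×0.85 = 0.493
H' = H/60 = 335/60 ≈ 5.5833; X = C×(1-|H' mod 2 - 1|) ≈ 0.2054
m = L - C/2 = 0.71 - 0.2465 = 0.4635
Sector ⌊H'⌋ = 5 → (R',G',B') = (0.493, 0.0, ≈0.2054)
RGB = ((R'+m)×255, (G'+m)×255, (B'+m)×255) = (243.9075, 118.1925, 170.57375)
Round half up → RGB(244, 118, 171)


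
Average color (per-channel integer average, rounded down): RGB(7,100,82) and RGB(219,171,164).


Midpoint: each channel = ⌊(C₁+C₂)/2⌋
R: ⌊(7+219)/2⌋ = 113
G: ⌊(100+171)/2⌋ = 135
B: ⌊(82+164)/2⌋ = 123
= RGB(113, 135, 123)


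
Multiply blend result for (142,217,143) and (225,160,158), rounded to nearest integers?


Multiply: C = A×B/255, rounded to nearest integer
R: 142×225/255 = 31950/255 ≈ 125.294 → 125
G: 217×160/255 = 34720/255 ≈ 136.157 → 136
B: 143×158/255 = 22594/255 ≈ 88.604 → 89
= RGB(125, 136, 89)


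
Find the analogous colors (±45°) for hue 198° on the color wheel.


Base hue: 198°
Left analog: (198 - 45) mod 360 = 153°
Right analog: (198 + 45) mod 360 = 243°
Analogous hues = 153° and 243°


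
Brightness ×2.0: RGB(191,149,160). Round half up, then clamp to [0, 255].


Multiply each channel by 2.0, round half up, clamp to [0, 255]
R: 191×2.0 = 382 → clamp → 255
G: 149×2.0 = 298 → clamp → 255
B: 160×2.0 = 320 → clamp → 255
= RGB(255, 255, 255)


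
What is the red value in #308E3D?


Color: #308E3D
R = 30 = 48
G = 8E = 142
B = 3D = 61
Red = 48


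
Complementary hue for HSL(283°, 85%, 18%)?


Complement = opposite side of color wheel = hue + 180°
H' = (283 + 180) mod 360 = 103°
S and L unchanged.
= HSL(103°, 85%, 18%)


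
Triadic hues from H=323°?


Triadic: equally spaced at 120° intervals
H1 = 323°
H2 = (323 + 120) mod 360 = 83°
H3 = (323 + 240) mod 360 = 203°
Triadic = 323°, 83°, 203°


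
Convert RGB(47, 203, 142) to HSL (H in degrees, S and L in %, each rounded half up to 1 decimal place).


Normalize: R'=47/255≈0.1843, G'=203/255≈0.7961, B'=142/255≈0.5569
Max=203/255, Min=47/255, Δ=Max-Min=156/255
L = (Max+Min)/2 = (203+47)/510 = 250/510 = 0.49019… → L = 49.0%
L ≤ 0.5 → S = Δ/(Max+Min) = 156/(203+47) = 156/250 = 0.624 → S = 62.4%
(the 1/255 factors cancel in S and H, so raw channel differences can be used)
Max is G' → H = 60 × ((B-R)/Δ + 2) = 60 × ((142-47)/156 + 2)
  95/156 + 2 = 0.6089… + 2 = 2.6089…
  H = 60 × 2.6089… = 156.538…° → H = 156.5°
= HSL(156.5°, 62.4%, 49.0%)


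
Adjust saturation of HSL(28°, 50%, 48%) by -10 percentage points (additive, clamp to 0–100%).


Original S = 50%
Adjustment = -10 percentage points
New S = 50 + (-10) = 40
Clamp to [0, 100] → 40
= HSL(28°, 40%, 48%)


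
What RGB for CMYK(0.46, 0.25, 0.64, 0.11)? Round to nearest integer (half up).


R = 255 × (1-C) × (1-K) = 255 × 0.54 × 0.89 = 122.553 → 123
G = 255 × (1-M) × (1-K) = 255 × 0.75 × 0.89 = 170.2125 → 170
B = 255 × (1-Y) × (1-K) = 255 × 0.36 × 0.89 = 81.702 → 82
= RGB(123, 170, 82)


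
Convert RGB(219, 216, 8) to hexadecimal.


R = 219 → DB (hex)
G = 216 → D8 (hex)
B = 8 → 08 (hex)
Hex = #DBD808


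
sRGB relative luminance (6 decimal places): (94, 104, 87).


Linearize each channel (sRGB transfer function): c = v/255; c_lin = c/12.92 if c ≤ 0.04045, else ((c+0.055)/1.055)^2.4
  R: 94/255 ≈ 0.368627 > 0.04045 → ((0.368627+0.055)/1.055)^2.4 ≈ 0.111932
  G: 104/255 ≈ 0.407843 > 0.04045 → ((0.407843+0.055)/1.055)^2.4 ≈ 0.138432
  B: 87/255 ≈ 0.341176 > 0.04045 → ((0.341176+0.055)/1.055)^2.4 ≈ 0.095307
R_lin = 0.111932, G_lin = 0.138432, B_lin = 0.095307
L = 0.2126×R + 0.7152×G + 0.0722×B
L = 0.2126×0.111932 + 0.7152×0.138432 + 0.0722×0.095307
L ≈ 0.129684


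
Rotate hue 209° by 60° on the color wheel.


New hue = (H + rotation) mod 360
New hue = (209 + 60) mod 360
= 269 mod 360
= 269°


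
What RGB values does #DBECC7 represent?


DB → 219 (R)
EC → 236 (G)
C7 → 199 (B)
= RGB(219, 236, 199)


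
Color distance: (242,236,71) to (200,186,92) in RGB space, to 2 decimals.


d = √[(R₁-R₂)² + (G₁-G₂)² + (B₁-B₂)²]
d = √[(242-200)² + (236-186)² + (71-92)²]
d = √[1764 + 2500 + 441]
d = √4705
d ≈ 68.59


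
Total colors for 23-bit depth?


Colors = 2^bits = 2^23
= 8,388,608 colors


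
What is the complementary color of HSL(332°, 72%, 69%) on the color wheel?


Complement = opposite side of color wheel = hue + 180°
H' = (332 + 180) mod 360 = 152°
S and L unchanged.
= HSL(152°, 72%, 69%)


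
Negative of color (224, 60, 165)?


Invert: (255-R, 255-G, 255-B)
R: 255-224 = 31
G: 255-60 = 195
B: 255-165 = 90
= RGB(31, 195, 90)


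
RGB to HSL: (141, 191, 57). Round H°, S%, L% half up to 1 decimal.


Normalize: R'=141/255≈0.5529, G'=191/255≈0.7490, B'=57/255≈0.2235
Max=191/255, Min=57/255, Δ=Max-Min=134/255
L = (Max+Min)/2 = (191+57)/510 = 248/510 = 0.48627… → L = 48.6%
L ≤ 0.5 → S = Δ/(Max+Min) = 134/(191+57) = 134/248 = 0.54032… → S = 54.0%
(the 1/255 factors cancel in S and H, so raw channel differences can be used)
Max is G' → H = 60 × ((B-R)/Δ + 2) = 60 × ((57-141)/134 + 2)
  -84/134 + 2 = -0.6268… + 2 = 1.3731…
  H = 60 × 1.3731… = 82.388…° → H = 82.4°
= HSL(82.4°, 54.0%, 48.6%)


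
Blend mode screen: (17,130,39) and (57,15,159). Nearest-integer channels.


Screen: C = 255 - (255-A)×(255-B)/255, rounded to nearest integer
R: 255 - (255-17)×(255-57)/255 = 255 - 47124/255 ≈ 255 - 184.800 = 70.200 → 70
G: 255 - (255-130)×(255-15)/255 = 255 - 30000/255 ≈ 255 - 117.647 = 137.353 → 137
B: 255 - (255-39)×(255-159)/255 = 255 - 20736/255 ≈ 255 - 81.318 = 173.682 → 174
= RGB(70, 137, 174)


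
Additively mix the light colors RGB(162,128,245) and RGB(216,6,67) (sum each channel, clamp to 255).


Additive: each channel = min(255, C₁+C₂)
R: 162+216 = 378 → 255
G: 128+6 = 134 → 134
B: 245+67 = 312 → 255
= RGB(255, 134, 255)


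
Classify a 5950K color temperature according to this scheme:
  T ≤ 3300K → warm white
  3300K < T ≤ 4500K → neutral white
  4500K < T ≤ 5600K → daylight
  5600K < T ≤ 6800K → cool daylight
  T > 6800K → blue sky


Temperature: 5950K
5600K < 5950K ≤ 6800K → cool daylight
Classification: cool daylight


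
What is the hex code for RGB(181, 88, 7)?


R = 181 → B5 (hex)
G = 88 → 58 (hex)
B = 7 → 07 (hex)
Hex = #B55807


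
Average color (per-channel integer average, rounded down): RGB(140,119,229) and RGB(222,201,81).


Midpoint: each channel = ⌊(C₁+C₂)/2⌋
R: ⌊(140+222)/2⌋ = 181
G: ⌊(119+201)/2⌋ = 160
B: ⌊(229+81)/2⌋ = 155
= RGB(181, 160, 155)


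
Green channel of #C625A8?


Color: #C625A8
R = C6 = 198
G = 25 = 37
B = A8 = 168
Green = 37


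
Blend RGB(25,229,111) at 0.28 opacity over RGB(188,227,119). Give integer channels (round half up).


C = α×F + (1-α)×B, with 1-α = 0.72
R: 0.28×25 + 0.72×188 = 7.00 + 135.36 = 142.36 → 142
G: 0.28×229 + 0.72×227 = 64.12 + 163.44 = 227.56 → 228
B: 0.28×111 + 0.72×119 = 31.08 + 85.68 = 116.76 → 117
= RGB(142, 228, 117)


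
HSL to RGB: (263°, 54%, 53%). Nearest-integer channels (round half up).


H=263°, S=0.54, L=0.53
C = (1-|2L-1|)×S = (1-|0.06|)×0.54 = 0.5076
H' = H/60 = 263/60 ≈ 4.3833; X = C×(1-|H' mod 2 - 1|) = 0.19458
m = L - C/2 = 0.53 - 0.2538 = 0.2762
Sector ⌊H'⌋ = 4 → (R',G',B') = (0.19458, 0.0, 0.5076)
RGB = ((R'+m)×255, (G'+m)×255, (B'+m)×255) = (120.0489, 70.431, 199.869)
Round half up → RGB(120, 70, 200)


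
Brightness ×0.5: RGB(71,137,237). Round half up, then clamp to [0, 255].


Multiply each channel by 0.5, round half up, clamp to [0, 255]
R: 71×0.5 = 35.5 → round → 36
G: 137×0.5 = 68.5 → round → 69
B: 237×0.5 = 118.5 → round → 119
= RGB(36, 69, 119)


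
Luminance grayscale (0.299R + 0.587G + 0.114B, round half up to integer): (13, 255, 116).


Gray = 0.299×R + 0.587×G + 0.114×B
Gray = 0.299×13 + 0.587×255 + 0.114×116
Gray = 3.887 + 149.685 + 13.224
Gray = 166.796 → round half up → 167
Gray = 167


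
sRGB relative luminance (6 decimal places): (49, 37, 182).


Linearize each channel (sRGB transfer function): c = v/255; c_lin = c/12.92 if c ≤ 0.04045, else ((c+0.055)/1.055)^2.4
  R: 49/255 ≈ 0.192157 > 0.04045 → ((0.192157+0.055)/1.055)^2.4 ≈ 0.030713
  G: 37/255 ≈ 0.145098 > 0.04045 → ((0.145098+0.055)/1.055)^2.4 ≈ 0.018500
  B: 182/255 ≈ 0.713725 > 0.04045 → ((0.713725+0.055)/1.055)^2.4 ≈ 0.467784
R_lin = 0.030713, G_lin = 0.018500, B_lin = 0.467784
L = 0.2126×R + 0.7152×G + 0.0722×B
L = 0.2126×0.030713 + 0.7152×0.018500 + 0.0722×0.467784
L ≈ 0.053535


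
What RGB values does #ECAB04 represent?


EC → 236 (R)
AB → 171 (G)
04 → 4 (B)
= RGB(236, 171, 4)


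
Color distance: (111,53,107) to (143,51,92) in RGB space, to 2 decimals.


d = √[(R₁-R₂)² + (G₁-G₂)² + (B₁-B₂)²]
d = √[(111-143)² + (53-51)² + (107-92)²]
d = √[1024 + 4 + 225]
d = √1253
d ≈ 35.40


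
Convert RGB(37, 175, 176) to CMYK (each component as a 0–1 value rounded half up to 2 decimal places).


R'=37/255≈0.1451, G'=175/255≈0.6863, B'=176/255≈0.6902
K = 1 - max(R',G',B') = 1 - 176/255 = 79/255 = 0.30980… → 0.31
(1-R'-K)/(1-K) simplifies to (max-R)/max with max = 176:
C = (176-37)/176 = 139/176 = 0.78977… → 0.79
M = (176-175)/176 = 1/176 = 0.00568… → 0.01
Y = (176-176)/176 = 0/176 = 0 → 0.00
= CMYK(0.79, 0.01, 0.00, 0.31)


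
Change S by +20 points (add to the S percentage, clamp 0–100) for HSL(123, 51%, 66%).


Original S = 51%
Adjustment = +20 percentage points
New S = 51 + (20) = 71
Clamp to [0, 100] → 71
= HSL(123°, 71%, 66%)


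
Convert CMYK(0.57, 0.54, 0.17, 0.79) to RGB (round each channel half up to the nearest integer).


R = 255 × (1-C) × (1-K) = 255 × 0.43 × 0.21 = 23.0265 → 23
G = 255 × (1-M) × (1-K) = 255 × 0.46 × 0.21 = 24.633 → 25
B = 255 × (1-Y) × (1-K) = 255 × 0.83 × 0.21 = 44.4465 → 44
= RGB(23, 25, 44)


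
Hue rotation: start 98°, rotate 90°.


New hue = (H + rotation) mod 360
New hue = (98 + 90) mod 360
= 188 mod 360
= 188°


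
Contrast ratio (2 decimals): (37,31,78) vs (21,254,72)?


Linearize each sRGB channel c=v/255: c/12.92 if c ≤ 0.04045 else ((c+0.055)/1.055)^2.4
L = 0.2126×R_lin + 0.7152×G_lin + 0.0722×B_lin
Color 1 (37,31,78):
  R=37: 37/255≈0.1451 > 0.04045 → ((0.1451+0.055)/1.055)^2.4 ≈ 0.01850
  G=31: 31/255≈0.1216 > 0.04045 → ((0.1216+0.055)/1.055)^2.4 ≈ 0.01370
  B=78: 78/255≈0.3059 > 0.04045 → ((0.3059+0.055)/1.055)^2.4 ≈ 0.07619
  L1 = 0.2126×0.01850 + 0.7152×0.01370 + 0.0722×0.07619 ≈ 0.01923
Color 2 (21,254,72):
  R=21: 21/255≈0.0824 > 0.04045 → ((0.0824+0.055)/1.055)^2.4 ≈ 0.00750
  G=254: 254/255≈0.9961 > 0.04045 → ((0.9961+0.055)/1.055)^2.4 ≈ 0.99110
  B=72: 72/255≈0.2824 > 0.04045 → ((0.2824+0.055)/1.055)^2.4 ≈ 0.06480
  L2 = 0.2126×0.00750 + 0.7152×0.99110 + 0.0722×0.06480 ≈ 0.71511
Lighter = 0.71511, Darker = 0.01923
Ratio = (L_lighter + 0.05) / (L_darker + 0.05)
Ratio = (0.71511 + 0.05) / (0.01923 + 0.05) = 0.76511 / 0.06923 ≈ 11.0511
Ratio ≈ 11.05:1


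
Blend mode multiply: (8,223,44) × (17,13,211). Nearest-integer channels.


Multiply: C = A×B/255, rounded to nearest integer
R: 8×17/255 = 136/255 ≈ 0.533 → 1
G: 223×13/255 = 2899/255 ≈ 11.369 → 11
B: 44×211/255 = 9284/255 ≈ 36.408 → 36
= RGB(1, 11, 36)


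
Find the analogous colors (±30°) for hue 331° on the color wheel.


Base hue: 331°
Left analog: (331 - 30) mod 360 = 301°
Right analog: (331 + 30) mod 360 = 1°
Analogous hues = 301° and 1°


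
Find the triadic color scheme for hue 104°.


Triadic: equally spaced at 120° intervals
H1 = 104°
H2 = (104 + 120) mod 360 = 224°
H3 = (104 + 240) mod 360 = 344°
Triadic = 104°, 224°, 344°


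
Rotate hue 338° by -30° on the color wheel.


New hue = (H + rotation) mod 360
New hue = (338 -30) mod 360
= 308 mod 360
= 308°


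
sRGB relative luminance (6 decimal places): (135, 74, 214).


Linearize each channel (sRGB transfer function): c = v/255; c_lin = c/12.92 if c ≤ 0.04045, else ((c+0.055)/1.055)^2.4
  R: 135/255 ≈ 0.529412 > 0.04045 → ((0.529412+0.055)/1.055)^2.4 ≈ 0.242281
  G: 74/255 ≈ 0.290196 > 0.04045 → ((0.290196+0.055)/1.055)^2.4 ≈ 0.068478
  B: 214/255 ≈ 0.839216 > 0.04045 → ((0.839216+0.055)/1.055)^2.4 ≈ 0.672443
R_lin = 0.242281, G_lin = 0.068478, B_lin = 0.672443
L = 0.2126×R + 0.7152×G + 0.0722×B
L = 0.2126×0.242281 + 0.7152×0.068478 + 0.0722×0.672443
L ≈ 0.149035


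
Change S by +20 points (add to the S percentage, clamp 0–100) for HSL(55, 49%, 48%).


Original S = 49%
Adjustment = +20 percentage points
New S = 49 + (20) = 69
Clamp to [0, 100] → 69
= HSL(55°, 69%, 48%)


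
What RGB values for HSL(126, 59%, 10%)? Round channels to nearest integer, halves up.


H=126°, S=0.59, L=0.10
C = (1-|2L-1|)×S = (1-|-0.80|)×0.59 = 0.118
H' = H/60 = 126/60 ≈ 2.1000; X = C×(1-|H' mod 2 - 1|) = 0.0118
m = L - C/2 = 0.10 - 0.059 = 0.041
Sector ⌊H'⌋ = 2 → (R',G',B') = (0.0, 0.118, 0.0118)
RGB = ((R'+m)×255, (G'+m)×255, (B'+m)×255) = (10.455, 40.545, 13.464)
Round half up → RGB(10, 41, 13)


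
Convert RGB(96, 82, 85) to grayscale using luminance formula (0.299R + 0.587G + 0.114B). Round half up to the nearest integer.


Gray = 0.299×R + 0.587×G + 0.114×B
Gray = 0.299×96 + 0.587×82 + 0.114×85
Gray = 28.704 + 48.134 + 9.690
Gray = 86.528 → round half up → 87
Gray = 87


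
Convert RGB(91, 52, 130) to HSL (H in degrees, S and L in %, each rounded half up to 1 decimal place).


Normalize: R'=91/255≈0.3569, G'=52/255≈0.2039, B'=130/255≈0.5098
Max=130/255, Min=52/255, Δ=Max-Min=78/255
L = (Max+Min)/2 = (130+52)/510 = 182/510 = 0.35686… → L = 35.7%
L ≤ 0.5 → S = Δ/(Max+Min) = 78/(130+52) = 78/182 = 0.42857… → S = 42.9%
(the 1/255 factors cancel in S and H, so raw channel differences can be used)
Max is B' → H = 60 × ((R-G)/Δ + 4) = 60 × ((91-52)/78 + 4)
  39/78 + 4 = 0.5 + 4 = 4.5
  H = 60 × 4.5 = 270° → H = 270.0°
= HSL(270.0°, 42.9%, 35.7%)


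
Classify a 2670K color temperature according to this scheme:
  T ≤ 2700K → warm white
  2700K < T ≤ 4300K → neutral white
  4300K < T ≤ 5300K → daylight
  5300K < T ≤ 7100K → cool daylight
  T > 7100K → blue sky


Temperature: 2670K
2670K ≤ 2700K → warm white
Classification: warm white


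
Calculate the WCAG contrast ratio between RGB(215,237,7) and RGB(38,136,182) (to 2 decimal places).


Linearize each sRGB channel c=v/255: c/12.92 if c ≤ 0.04045 else ((c+0.055)/1.055)^2.4
L = 0.2126×R_lin + 0.7152×G_lin + 0.0722×B_lin
Color 1 (215,237,7):
  R=215: 215/255≈0.8431 > 0.04045 → ((0.8431+0.055)/1.055)^2.4 ≈ 0.67954
  G=237: 237/255≈0.9294 > 0.04045 → ((0.9294+0.055)/1.055)^2.4 ≈ 0.84687
  B=7: 7/255≈0.0275 ≤ 0.04045 → 0.0275/12.92 ≈ 0.00212
  L1 = 0.2126×0.67954 + 0.7152×0.84687 + 0.0722×0.00212 ≈ 0.75031
Color 2 (38,136,182):
  R=38: 38/255≈0.1490 > 0.04045 → ((0.1490+0.055)/1.055)^2.4 ≈ 0.01938
  G=136: 136/255≈0.5333 > 0.04045 → ((0.5333+0.055)/1.055)^2.4 ≈ 0.24620
  B=182: 182/255≈0.7137 > 0.04045 → ((0.7137+0.055)/1.055)^2.4 ≈ 0.46778
  L2 = 0.2126×0.01938 + 0.7152×0.24620 + 0.0722×0.46778 ≈ 0.21398
Lighter = 0.75031, Darker = 0.21398
Ratio = (L_lighter + 0.05) / (L_darker + 0.05)
Ratio = (0.75031 + 0.05) / (0.21398 + 0.05) = 0.80031 / 0.26398 ≈ 3.0317
Ratio ≈ 3.03:1


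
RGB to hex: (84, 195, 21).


R = 84 → 54 (hex)
G = 195 → C3 (hex)
B = 21 → 15 (hex)
Hex = #54C315


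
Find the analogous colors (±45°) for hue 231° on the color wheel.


Base hue: 231°
Left analog: (231 - 45) mod 360 = 186°
Right analog: (231 + 45) mod 360 = 276°
Analogous hues = 186° and 276°


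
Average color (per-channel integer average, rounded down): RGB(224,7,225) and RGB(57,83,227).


Midpoint: each channel = ⌊(C₁+C₂)/2⌋
R: ⌊(224+57)/2⌋ = 140
G: ⌊(7+83)/2⌋ = 45
B: ⌊(225+227)/2⌋ = 226
= RGB(140, 45, 226)


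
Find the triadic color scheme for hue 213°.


Triadic: equally spaced at 120° intervals
H1 = 213°
H2 = (213 + 120) mod 360 = 333°
H3 = (213 + 240) mod 360 = 93°
Triadic = 213°, 333°, 93°


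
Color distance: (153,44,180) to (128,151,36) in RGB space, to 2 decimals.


d = √[(R₁-R₂)² + (G₁-G₂)² + (B₁-B₂)²]
d = √[(153-128)² + (44-151)² + (180-36)²]
d = √[625 + 11449 + 20736]
d = √32810
d ≈ 181.14


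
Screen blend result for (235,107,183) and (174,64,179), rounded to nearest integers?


Screen: C = 255 - (255-A)×(255-B)/255, rounded to nearest integer
R: 255 - (255-235)×(255-174)/255 = 255 - 1620/255 ≈ 255 - 6.353 = 248.647 → 249
G: 255 - (255-107)×(255-64)/255 = 255 - 28268/255 ≈ 255 - 110.855 = 144.145 → 144
B: 255 - (255-183)×(255-179)/255 = 255 - 5472/255 ≈ 255 - 21.459 = 233.541 → 234
= RGB(249, 144, 234)


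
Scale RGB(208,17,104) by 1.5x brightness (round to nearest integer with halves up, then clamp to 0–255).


Multiply each channel by 1.5, round half up, clamp to [0, 255]
R: 208×1.5 = 312 → clamp → 255
G: 17×1.5 = 25.5 → round → 26
B: 104×1.5 = 156
= RGB(255, 26, 156)


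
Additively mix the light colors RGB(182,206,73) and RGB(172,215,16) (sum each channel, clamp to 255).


Additive: each channel = min(255, C₁+C₂)
R: 182+172 = 354 → 255
G: 206+215 = 421 → 255
B: 73+16 = 89 → 89
= RGB(255, 255, 89)


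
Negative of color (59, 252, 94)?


Invert: (255-R, 255-G, 255-B)
R: 255-59 = 196
G: 255-252 = 3
B: 255-94 = 161
= RGB(196, 3, 161)


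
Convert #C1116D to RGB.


C1 → 193 (R)
11 → 17 (G)
6D → 109 (B)
= RGB(193, 17, 109)


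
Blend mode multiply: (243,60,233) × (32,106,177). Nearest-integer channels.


Multiply: C = A×B/255, rounded to nearest integer
R: 243×32/255 = 7776/255 ≈ 30.494 → 30
G: 60×106/255 = 6360/255 ≈ 24.941 → 25
B: 233×177/255 = 41241/255 ≈ 161.729 → 162
= RGB(30, 25, 162)


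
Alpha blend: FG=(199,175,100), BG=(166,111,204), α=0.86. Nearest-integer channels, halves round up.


C = α×F + (1-α)×B, with 1-α = 0.14
R: 0.86×199 + 0.14×166 = 171.14 + 23.24 = 194.38 → 194
G: 0.86×175 + 0.14×111 = 150.50 + 15.54 = 166.04 → 166
B: 0.86×100 + 0.14×204 = 86.00 + 28.56 = 114.56 → 115
= RGB(194, 166, 115)


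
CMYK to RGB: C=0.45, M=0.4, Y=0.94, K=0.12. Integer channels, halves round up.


R = 255 × (1-C) × (1-K) = 255 × 0.55 × 0.88 = 123.42 → 123
G = 255 × (1-M) × (1-K) = 255 × 0.60 × 0.88 = 134.64 → 135
B = 255 × (1-Y) × (1-K) = 255 × 0.06 × 0.88 = 13.464 → 13
= RGB(123, 135, 13)


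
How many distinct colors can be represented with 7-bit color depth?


Colors = 2^bits = 2^7
= 128 colors


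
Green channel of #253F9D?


Color: #253F9D
R = 25 = 37
G = 3F = 63
B = 9D = 157
Green = 63


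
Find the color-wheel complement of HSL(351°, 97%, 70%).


Complement = opposite side of color wheel = hue + 180°
H' = (351 + 180) mod 360 = 171°
S and L unchanged.
= HSL(171°, 97%, 70%)


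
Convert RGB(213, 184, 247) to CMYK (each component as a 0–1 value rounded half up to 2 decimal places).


R'=213/255≈0.8353, G'=184/255≈0.7216, B'=247/255≈0.9686
K = 1 - max(R',G',B') = 1 - 247/255 = 8/255 = 0.03137… → 0.03
(1-R'-K)/(1-K) simplifies to (max-R)/max with max = 247:
C = (247-213)/247 = 34/247 = 0.13765… → 0.14
M = (247-184)/247 = 63/247 = 0.25506… → 0.26
Y = (247-247)/247 = 0/247 = 0 → 0.00
= CMYK(0.14, 0.26, 0.00, 0.03)


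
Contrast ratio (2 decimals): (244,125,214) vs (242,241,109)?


Linearize each sRGB channel c=v/255: c/12.92 if c ≤ 0.04045 else ((c+0.055)/1.055)^2.4
L = 0.2126×R_lin + 0.7152×G_lin + 0.0722×B_lin
Color 1 (244,125,214):
  R=244: 244/255≈0.9569 > 0.04045 → ((0.9569+0.055)/1.055)^2.4 ≈ 0.90466
  G=125: 125/255≈0.4902 > 0.04045 → ((0.4902+0.055)/1.055)^2.4 ≈ 0.20508
  B=214: 214/255≈0.8392 > 0.04045 → ((0.8392+0.055)/1.055)^2.4 ≈ 0.67244
  L1 = 0.2126×0.90466 + 0.7152×0.20508 + 0.0722×0.67244 ≈ 0.38755
Color 2 (242,241,109):
  R=242: 242/255≈0.9490 > 0.04045 → ((0.9490+0.055)/1.055)^2.4 ≈ 0.88792
  G=241: 241/255≈0.9451 > 0.04045 → ((0.9451+0.055)/1.055)^2.4 ≈ 0.87962
  B=109: 109/255≈0.4275 > 0.04045 → ((0.4275+0.055)/1.055)^2.4 ≈ 0.15293
  L2 = 0.2126×0.88792 + 0.7152×0.87962 + 0.0722×0.15293 ≈ 0.82892
Lighter = 0.82892, Darker = 0.38755
Ratio = (L_lighter + 0.05) / (L_darker + 0.05)
Ratio = (0.82892 + 0.05) / (0.38755 + 0.05) = 0.87892 / 0.43755 ≈ 2.0087
Ratio ≈ 2.01:1


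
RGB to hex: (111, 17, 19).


R = 111 → 6F (hex)
G = 17 → 11 (hex)
B = 19 → 13 (hex)
Hex = #6F1113


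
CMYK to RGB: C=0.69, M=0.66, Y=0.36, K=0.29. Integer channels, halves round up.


R = 255 × (1-C) × (1-K) = 255 × 0.31 × 0.71 = 56.1255 → 56
G = 255 × (1-M) × (1-K) = 255 × 0.34 × 0.71 = 61.557 → 62
B = 255 × (1-Y) × (1-K) = 255 × 0.64 × 0.71 = 115.872 → 116
= RGB(56, 62, 116)


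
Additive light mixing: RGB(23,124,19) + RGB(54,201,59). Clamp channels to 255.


Additive: each channel = min(255, C₁+C₂)
R: 23+54 = 77 → 77
G: 124+201 = 325 → 255
B: 19+59 = 78 → 78
= RGB(77, 255, 78)


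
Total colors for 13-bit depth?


Colors = 2^bits = 2^13
= 8,192 colors


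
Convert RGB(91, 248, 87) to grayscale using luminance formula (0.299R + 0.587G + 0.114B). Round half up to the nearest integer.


Gray = 0.299×R + 0.587×G + 0.114×B
Gray = 0.299×91 + 0.587×248 + 0.114×87
Gray = 27.209 + 145.576 + 9.918
Gray = 182.703 → round half up → 183
Gray = 183


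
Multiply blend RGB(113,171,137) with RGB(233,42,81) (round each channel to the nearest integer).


Multiply: C = A×B/255, rounded to nearest integer
R: 113×233/255 = 26329/255 ≈ 103.251 → 103
G: 171×42/255 = 7182/255 ≈ 28.165 → 28
B: 137×81/255 = 11097/255 ≈ 43.518 → 44
= RGB(103, 28, 44)


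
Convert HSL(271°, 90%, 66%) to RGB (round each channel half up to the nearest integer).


H=271°, S=0.90, L=0.66
C = (1-|2L-1|)×S = (1-|0.32|)×0.90 = 0.612
H' = H/60 = 271/60 ≈ 4.5167; X = C×(1-|H' mod 2 - 1|) = 0.3162
m = L - C/2 = 0.66 - 0.306 = 0.354
Sector ⌊H'⌋ = 4 → (R',G',B') = (0.3162, 0.0, 0.612)
RGB = ((R'+m)×255, (G'+m)×255, (B'+m)×255) = (170.901, 90.27, 246.33)
Round half up → RGB(171, 90, 246)


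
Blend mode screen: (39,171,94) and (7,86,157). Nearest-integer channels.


Screen: C = 255 - (255-A)×(255-B)/255, rounded to nearest integer
R: 255 - (255-39)×(255-7)/255 = 255 - 53568/255 ≈ 255 - 210.071 = 44.929 → 45
G: 255 - (255-171)×(255-86)/255 = 255 - 14196/255 ≈ 255 - 55.671 = 199.329 → 199
B: 255 - (255-94)×(255-157)/255 = 255 - 15778/255 ≈ 255 - 61.875 = 193.125 → 193
= RGB(45, 199, 193)


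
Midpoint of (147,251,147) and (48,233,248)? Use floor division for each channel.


Midpoint: each channel = ⌊(C₁+C₂)/2⌋
R: ⌊(147+48)/2⌋ = 97
G: ⌊(251+233)/2⌋ = 242
B: ⌊(147+248)/2⌋ = 197
= RGB(97, 242, 197)


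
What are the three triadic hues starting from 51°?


Triadic: equally spaced at 120° intervals
H1 = 51°
H2 = (51 + 120) mod 360 = 171°
H3 = (51 + 240) mod 360 = 291°
Triadic = 51°, 171°, 291°


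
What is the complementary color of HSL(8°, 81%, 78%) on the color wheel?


Complement = opposite side of color wheel = hue + 180°
H' = (8 + 180) mod 360 = 188°
S and L unchanged.
= HSL(188°, 81%, 78%)


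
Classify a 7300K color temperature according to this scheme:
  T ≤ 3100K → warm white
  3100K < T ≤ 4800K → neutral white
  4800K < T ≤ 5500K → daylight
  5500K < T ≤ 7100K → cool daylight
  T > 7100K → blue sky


Temperature: 7300K
7300K > 7100K → blue sky
Classification: blue sky


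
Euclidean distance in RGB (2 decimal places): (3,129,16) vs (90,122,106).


d = √[(R₁-R₂)² + (G₁-G₂)² + (B₁-B₂)²]
d = √[(3-90)² + (129-122)² + (16-106)²]
d = √[7569 + 49 + 8100]
d = √15718
d ≈ 125.37


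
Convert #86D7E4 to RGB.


86 → 134 (R)
D7 → 215 (G)
E4 → 228 (B)
= RGB(134, 215, 228)


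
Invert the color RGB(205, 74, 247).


Invert: (255-R, 255-G, 255-B)
R: 255-205 = 50
G: 255-74 = 181
B: 255-247 = 8
= RGB(50, 181, 8)


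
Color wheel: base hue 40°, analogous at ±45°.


Base hue: 40°
Left analog: (40 - 45) mod 360 = 355°
Right analog: (40 + 45) mod 360 = 85°
Analogous hues = 355° and 85°


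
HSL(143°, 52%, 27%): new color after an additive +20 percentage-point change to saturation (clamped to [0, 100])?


Original S = 52%
Adjustment = +20 percentage points
New S = 52 + (20) = 72
Clamp to [0, 100] → 72
= HSL(143°, 72%, 27%)


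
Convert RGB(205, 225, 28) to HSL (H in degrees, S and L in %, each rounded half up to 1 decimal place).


Normalize: R'=205/255≈0.8039, G'=225/255≈0.8824, B'=28/255≈0.1098
Max=225/255, Min=28/255, Δ=Max-Min=197/255
L = (Max+Min)/2 = (225+28)/510 = 253/510 = 0.49607… → L = 49.6%
L ≤ 0.5 → S = Δ/(Max+Min) = 197/(225+28) = 197/253 = 0.77865… → S = 77.9%
(the 1/255 factors cancel in S and H, so raw channel differences can be used)
Max is G' → H = 60 × ((B-R)/Δ + 2) = 60 × ((28-205)/197 + 2)
  -177/197 + 2 = -0.8984… + 2 = 1.1015…
  H = 60 × 1.1015… = 66.091…° → H = 66.1°
= HSL(66.1°, 77.9%, 49.6%)


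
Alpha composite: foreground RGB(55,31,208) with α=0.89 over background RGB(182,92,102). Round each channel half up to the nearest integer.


C = α×F + (1-α)×B, with 1-α = 0.11
R: 0.89×55 + 0.11×182 = 48.95 + 20.02 = 68.97 → 69
G: 0.89×31 + 0.11×92 = 27.59 + 10.12 = 37.71 → 38
B: 0.89×208 + 0.11×102 = 185.12 + 11.22 = 196.34 → 196
= RGB(69, 38, 196)


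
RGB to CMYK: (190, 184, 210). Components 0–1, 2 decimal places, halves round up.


R'=190/255≈0.7451, G'=184/255≈0.7216, B'=210/255≈0.8235
K = 1 - max(R',G',B') = 1 - 210/255 = 45/255 = 0.17647… → 0.18
(1-R'-K)/(1-K) simplifies to (max-R)/max with max = 210:
C = (210-190)/210 = 20/210 = 0.09523… → 0.10
M = (210-184)/210 = 26/210 = 0.12380… → 0.12
Y = (210-210)/210 = 0/210 = 0 → 0.00
= CMYK(0.10, 0.12, 0.00, 0.18)


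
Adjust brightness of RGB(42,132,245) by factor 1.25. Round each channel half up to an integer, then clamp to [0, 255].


Multiply each channel by 1.25, round half up, clamp to [0, 255]
R: 42×1.25 = 52.5 → round → 53
G: 132×1.25 = 165
B: 245×1.25 = 306.25 → round → 306 → clamp → 255
= RGB(53, 165, 255)


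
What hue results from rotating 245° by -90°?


New hue = (H + rotation) mod 360
New hue = (245 -90) mod 360
= 155 mod 360
= 155°


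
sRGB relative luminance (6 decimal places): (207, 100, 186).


Linearize each channel (sRGB transfer function): c = v/255; c_lin = c/12.92 if c ≤ 0.04045, else ((c+0.055)/1.055)^2.4
  R: 207/255 ≈ 0.811765 > 0.04045 → ((0.811765+0.055)/1.055)^2.4 ≈ 0.623960
  G: 100/255 ≈ 0.392157 > 0.04045 → ((0.392157+0.055)/1.055)^2.4 ≈ 0.127438
  B: 186/255 ≈ 0.729412 > 0.04045 → ((0.729412+0.055)/1.055)^2.4 ≈ 0.491021
R_lin = 0.623960, G_lin = 0.127438, B_lin = 0.491021
L = 0.2126×R + 0.7152×G + 0.0722×B
L = 0.2126×0.623960 + 0.7152×0.127438 + 0.0722×0.491021
L ≈ 0.259249


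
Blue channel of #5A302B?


Color: #5A302B
R = 5A = 90
G = 30 = 48
B = 2B = 43
Blue = 43


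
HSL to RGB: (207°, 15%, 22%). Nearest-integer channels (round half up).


H=207°, S=0.15, L=0.22
C = (1-|2L-1|)×S = (1-|-0.56|)×0.15 = 0.066
H' = H/60 = 207/60 ≈ 3.4500; X = C×(1-|H' mod 2 - 1|) = 0.0363
m = L - C/2 = 0.22 - 0.033 = 0.187
Sector ⌊H'⌋ = 3 → (R',G',B') = (0.0, 0.0363, 0.066)
RGB = ((R'+m)×255, (G'+m)×255, (B'+m)×255) = (47.685, 56.9415, 64.515)
Round half up → RGB(48, 57, 65)


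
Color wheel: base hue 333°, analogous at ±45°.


Base hue: 333°
Left analog: (333 - 45) mod 360 = 288°
Right analog: (333 + 45) mod 360 = 18°
Analogous hues = 288° and 18°


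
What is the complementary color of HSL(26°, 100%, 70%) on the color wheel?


Complement = opposite side of color wheel = hue + 180°
H' = (26 + 180) mod 360 = 206°
S and L unchanged.
= HSL(206°, 100%, 70%)


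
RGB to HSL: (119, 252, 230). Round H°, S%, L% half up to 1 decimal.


Normalize: R'=119/255≈0.4667, G'=252/255≈0.9882, B'=230/255≈0.9020
Max=252/255, Min=119/255, Δ=Max-Min=133/255
L = (Max+Min)/2 = (252+119)/510 = 371/510 = 0.72745… → L = 72.7%
L > 0.5 → S = Δ/(2-Max-Min) = 133/(510-252-119) = 133/139 = 0.95683… → S = 95.7%
(the 1/255 factors cancel in S and H, so raw channel differences can be used)
Max is G' → H = 60 × ((B-R)/Δ + 2) = 60 × ((230-119)/133 + 2)
  111/133 + 2 = 0.8345… + 2 = 2.8345…
  H = 60 × 2.8345… = 170.075…° → H = 170.1°
= HSL(170.1°, 95.7%, 72.7%)


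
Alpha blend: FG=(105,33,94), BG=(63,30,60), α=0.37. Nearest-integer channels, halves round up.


C = α×F + (1-α)×B, with 1-α = 0.63
R: 0.37×105 + 0.63×63 = 38.85 + 39.69 = 78.54 → 79
G: 0.37×33 + 0.63×30 = 12.21 + 18.90 = 31.11 → 31
B: 0.37×94 + 0.63×60 = 34.78 + 37.80 = 72.58 → 73
= RGB(79, 31, 73)


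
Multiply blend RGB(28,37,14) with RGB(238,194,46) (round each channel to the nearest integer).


Multiply: C = A×B/255, rounded to nearest integer
R: 28×238/255 = 6664/255 ≈ 26.133 → 26
G: 37×194/255 = 7178/255 ≈ 28.149 → 28
B: 14×46/255 = 644/255 ≈ 2.525 → 3
= RGB(26, 28, 3)


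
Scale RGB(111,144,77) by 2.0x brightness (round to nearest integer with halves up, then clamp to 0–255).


Multiply each channel by 2.0, round half up, clamp to [0, 255]
R: 111×2.0 = 222
G: 144×2.0 = 288 → clamp → 255
B: 77×2.0 = 154
= RGB(222, 255, 154)


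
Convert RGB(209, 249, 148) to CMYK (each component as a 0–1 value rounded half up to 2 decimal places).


R'=209/255≈0.8196, G'=249/255≈0.9765, B'=148/255≈0.5804
K = 1 - max(R',G',B') = 1 - 249/255 = 6/255 = 0.02352… → 0.02
(1-R'-K)/(1-K) simplifies to (max-R)/max with max = 249:
C = (249-209)/249 = 40/249 = 0.16064… → 0.16
M = (249-249)/249 = 0/249 = 0 → 0.00
Y = (249-148)/249 = 101/249 = 0.40562… → 0.41
= CMYK(0.16, 0.00, 0.41, 0.02)


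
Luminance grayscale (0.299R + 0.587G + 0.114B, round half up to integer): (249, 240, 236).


Gray = 0.299×R + 0.587×G + 0.114×B
Gray = 0.299×249 + 0.587×240 + 0.114×236
Gray = 74.451 + 140.880 + 26.904
Gray = 242.235 → round half up → 242
Gray = 242


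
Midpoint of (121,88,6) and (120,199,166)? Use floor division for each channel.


Midpoint: each channel = ⌊(C₁+C₂)/2⌋
R: ⌊(121+120)/2⌋ = 120
G: ⌊(88+199)/2⌋ = 143
B: ⌊(6+166)/2⌋ = 86
= RGB(120, 143, 86)


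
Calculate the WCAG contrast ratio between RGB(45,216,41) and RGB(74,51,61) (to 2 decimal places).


Linearize each sRGB channel c=v/255: c/12.92 if c ≤ 0.04045 else ((c+0.055)/1.055)^2.4
L = 0.2126×R_lin + 0.7152×G_lin + 0.0722×B_lin
Color 1 (45,216,41):
  R=45: 45/255≈0.1765 > 0.04045 → ((0.1765+0.055)/1.055)^2.4 ≈ 0.02624
  G=216: 216/255≈0.8471 > 0.04045 → ((0.8471+0.055)/1.055)^2.4 ≈ 0.68669
  B=41: 41/255≈0.1608 > 0.04045 → ((0.1608+0.055)/1.055)^2.4 ≈ 0.02217
  L1 = 0.2126×0.02624 + 0.7152×0.68669 + 0.0722×0.02217 ≈ 0.49830
Color 2 (74,51,61):
  R=74: 74/255≈0.2902 > 0.04045 → ((0.2902+0.055)/1.055)^2.4 ≈ 0.06848
  G=51: 51/255≈0.2000 > 0.04045 → ((0.2000+0.055)/1.055)^2.4 ≈ 0.03310
  B=61: 61/255≈0.2392 > 0.04045 → ((0.2392+0.055)/1.055)^2.4 ≈ 0.04667
  L2 = 0.2126×0.06848 + 0.7152×0.03310 + 0.0722×0.04667 ≈ 0.04160
Lighter = 0.49830, Darker = 0.04160
Ratio = (L_lighter + 0.05) / (L_darker + 0.05)
Ratio = (0.49830 + 0.05) / (0.04160 + 0.05) = 0.54830 / 0.09160 ≈ 5.9855
Ratio ≈ 5.99:1


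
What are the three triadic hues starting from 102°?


Triadic: equally spaced at 120° intervals
H1 = 102°
H2 = (102 + 120) mod 360 = 222°
H3 = (102 + 240) mod 360 = 342°
Triadic = 102°, 222°, 342°


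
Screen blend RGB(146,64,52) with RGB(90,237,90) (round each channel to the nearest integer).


Screen: C = 255 - (255-A)×(255-B)/255, rounded to nearest integer
R: 255 - (255-146)×(255-90)/255 = 255 - 17985/255 ≈ 255 - 70.529 = 184.471 → 184
G: 255 - (255-64)×(255-237)/255 = 255 - 3438/255 ≈ 255 - 13.482 = 241.518 → 242
B: 255 - (255-52)×(255-90)/255 = 255 - 33495/255 ≈ 255 - 131.353 = 123.647 → 124
= RGB(184, 242, 124)


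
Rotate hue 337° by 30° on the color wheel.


New hue = (H + rotation) mod 360
New hue = (337 + 30) mod 360
= 367 mod 360
= 7°


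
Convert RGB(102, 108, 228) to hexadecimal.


R = 102 → 66 (hex)
G = 108 → 6C (hex)
B = 228 → E4 (hex)
Hex = #666CE4


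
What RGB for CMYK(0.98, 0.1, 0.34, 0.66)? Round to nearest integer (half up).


R = 255 × (1-C) × (1-K) = 255 × 0.02 × 0.34 = 1.734 → 2
G = 255 × (1-M) × (1-K) = 255 × 0.90 × 0.34 = 78.03 → 78
B = 255 × (1-Y) × (1-K) = 255 × 0.66 × 0.34 = 57.222 → 57
= RGB(2, 78, 57)


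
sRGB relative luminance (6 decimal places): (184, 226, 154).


Linearize each channel (sRGB transfer function): c = v/255; c_lin = c/12.92 if c ≤ 0.04045, else ((c+0.055)/1.055)^2.4
  R: 184/255 ≈ 0.721569 > 0.04045 → ((0.721569+0.055)/1.055)^2.4 ≈ 0.479320
  G: 226/255 ≈ 0.886275 > 0.04045 → ((0.886275+0.055)/1.055)^2.4 ≈ 0.760525
  B: 154/255 ≈ 0.603922 > 0.04045 → ((0.603922+0.055)/1.055)^2.4 ≈ 0.323143
R_lin = 0.479320, G_lin = 0.760525, B_lin = 0.323143
L = 0.2126×R + 0.7152×G + 0.0722×B
L = 0.2126×0.479320 + 0.7152×0.760525 + 0.0722×0.323143
L ≈ 0.669162


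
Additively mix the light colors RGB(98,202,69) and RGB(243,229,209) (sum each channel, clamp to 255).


Additive: each channel = min(255, C₁+C₂)
R: 98+243 = 341 → 255
G: 202+229 = 431 → 255
B: 69+209 = 278 → 255
= RGB(255, 255, 255)


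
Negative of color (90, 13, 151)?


Invert: (255-R, 255-G, 255-B)
R: 255-90 = 165
G: 255-13 = 242
B: 255-151 = 104
= RGB(165, 242, 104)


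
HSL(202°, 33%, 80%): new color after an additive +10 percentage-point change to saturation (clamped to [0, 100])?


Original S = 33%
Adjustment = +10 percentage points
New S = 33 + (10) = 43
Clamp to [0, 100] → 43
= HSL(202°, 43%, 80%)


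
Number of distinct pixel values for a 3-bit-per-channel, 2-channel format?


Total bits = 3 bits/channel × 2 channels = 6 bits
Distinct pixel values = 2^6
= 64 pixel values


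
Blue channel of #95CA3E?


Color: #95CA3E
R = 95 = 149
G = CA = 202
B = 3E = 62
Blue = 62


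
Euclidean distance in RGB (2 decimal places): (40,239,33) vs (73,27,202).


d = √[(R₁-R₂)² + (G₁-G₂)² + (B₁-B₂)²]
d = √[(40-73)² + (239-27)² + (33-202)²]
d = √[1089 + 44944 + 28561]
d = √74594
d ≈ 273.12


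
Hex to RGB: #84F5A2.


84 → 132 (R)
F5 → 245 (G)
A2 → 162 (B)
= RGB(132, 245, 162)


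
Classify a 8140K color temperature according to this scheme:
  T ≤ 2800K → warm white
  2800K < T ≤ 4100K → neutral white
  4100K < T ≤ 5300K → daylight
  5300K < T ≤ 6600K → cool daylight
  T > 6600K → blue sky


Temperature: 8140K
8140K > 6600K → blue sky
Classification: blue sky


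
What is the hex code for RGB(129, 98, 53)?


R = 129 → 81 (hex)
G = 98 → 62 (hex)
B = 53 → 35 (hex)
Hex = #816235


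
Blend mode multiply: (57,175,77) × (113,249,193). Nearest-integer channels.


Multiply: C = A×B/255, rounded to nearest integer
R: 57×113/255 = 6441/255 ≈ 25.259 → 25
G: 175×249/255 = 43575/255 ≈ 170.882 → 171
B: 77×193/255 = 14861/255 ≈ 58.278 → 58
= RGB(25, 171, 58)


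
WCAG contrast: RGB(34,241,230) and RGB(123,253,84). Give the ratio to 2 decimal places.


Linearize each sRGB channel c=v/255: c/12.92 if c ≤ 0.04045 else ((c+0.055)/1.055)^2.4
L = 0.2126×R_lin + 0.7152×G_lin + 0.0722×B_lin
Color 1 (34,241,230):
  R=34: 34/255≈0.1333 > 0.04045 → ((0.1333+0.055)/1.055)^2.4 ≈ 0.01600
  G=241: 241/255≈0.9451 > 0.04045 → ((0.9451+0.055)/1.055)^2.4 ≈ 0.87962
  B=230: 230/255≈0.9020 > 0.04045 → ((0.9020+0.055)/1.055)^2.4 ≈ 0.79130
  L1 = 0.2126×0.01600 + 0.7152×0.87962 + 0.0722×0.79130 ≈ 0.68964
Color 2 (123,253,84):
  R=123: 123/255≈0.4824 > 0.04045 → ((0.4824+0.055)/1.055)^2.4 ≈ 0.19807
  G=253: 253/255≈0.9922 > 0.04045 → ((0.9922+0.055)/1.055)^2.4 ≈ 0.98225
  B=84: 84/255≈0.3294 > 0.04045 → ((0.3294+0.055)/1.055)^2.4 ≈ 0.08866
  L2 = 0.2126×0.19807 + 0.7152×0.98225 + 0.0722×0.08866 ≈ 0.75102
Lighter = 0.75102, Darker = 0.68964
Ratio = (L_lighter + 0.05) / (L_darker + 0.05)
Ratio = (0.75102 + 0.05) / (0.68964 + 0.05) = 0.80102 / 0.73964 ≈ 1.0830
Ratio ≈ 1.08:1


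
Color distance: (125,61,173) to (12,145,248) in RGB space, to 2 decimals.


d = √[(R₁-R₂)² + (G₁-G₂)² + (B₁-B₂)²]
d = √[(125-12)² + (61-145)² + (173-248)²]
d = √[12769 + 7056 + 5625]
d = √25450
d ≈ 159.53


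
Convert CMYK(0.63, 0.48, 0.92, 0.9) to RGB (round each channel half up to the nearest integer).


R = 255 × (1-C) × (1-K) = 255 × 0.37 × 0.10 = 9.435 → 9
G = 255 × (1-M) × (1-K) = 255 × 0.52 × 0.10 = 13.26 → 13
B = 255 × (1-Y) × (1-K) = 255 × 0.08 × 0.10 = 2.04 → 2
= RGB(9, 13, 2)


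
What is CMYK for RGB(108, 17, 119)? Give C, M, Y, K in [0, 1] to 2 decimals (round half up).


R'=108/255≈0.4235, G'=17/255≈0.0667, B'=119/255≈0.4667
K = 1 - max(R',G',B') = 1 - 119/255 = 136/255 = 0.53333… → 0.53
(1-R'-K)/(1-K) simplifies to (max-R)/max with max = 119:
C = (119-108)/119 = 11/119 = 0.09243… → 0.09
M = (119-17)/119 = 102/119 = 0.85714… → 0.86
Y = (119-119)/119 = 0/119 = 0 → 0.00
= CMYK(0.09, 0.86, 0.00, 0.53)
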